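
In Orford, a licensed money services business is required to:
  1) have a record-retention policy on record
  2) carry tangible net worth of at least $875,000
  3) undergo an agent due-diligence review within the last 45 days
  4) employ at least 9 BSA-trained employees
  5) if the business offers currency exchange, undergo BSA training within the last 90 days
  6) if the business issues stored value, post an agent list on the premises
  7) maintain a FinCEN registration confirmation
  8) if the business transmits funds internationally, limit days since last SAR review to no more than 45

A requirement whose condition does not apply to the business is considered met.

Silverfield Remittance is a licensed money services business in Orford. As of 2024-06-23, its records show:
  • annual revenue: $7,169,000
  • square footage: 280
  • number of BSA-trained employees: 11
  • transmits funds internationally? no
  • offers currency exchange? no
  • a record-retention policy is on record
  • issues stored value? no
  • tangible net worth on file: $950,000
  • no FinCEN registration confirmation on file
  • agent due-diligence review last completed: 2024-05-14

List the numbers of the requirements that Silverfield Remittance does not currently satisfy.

7

1. record-retention policy present → met
2. tangible net worth $950,000 ≥ $875,000 → met
3. agent due-diligence review 40 days ago vs limit 45 → met
4. BSA-trained employees 11 ≥ 9 → met
5. condition 'offers currency exchange' does not hold → requirement n/a → met
6. condition 'issues stored value' does not hold → requirement n/a → met
7. FinCEN registration confirmation absent → not met
8. condition 'transmits funds internationally' does not hold → requirement n/a → met
Not met: 7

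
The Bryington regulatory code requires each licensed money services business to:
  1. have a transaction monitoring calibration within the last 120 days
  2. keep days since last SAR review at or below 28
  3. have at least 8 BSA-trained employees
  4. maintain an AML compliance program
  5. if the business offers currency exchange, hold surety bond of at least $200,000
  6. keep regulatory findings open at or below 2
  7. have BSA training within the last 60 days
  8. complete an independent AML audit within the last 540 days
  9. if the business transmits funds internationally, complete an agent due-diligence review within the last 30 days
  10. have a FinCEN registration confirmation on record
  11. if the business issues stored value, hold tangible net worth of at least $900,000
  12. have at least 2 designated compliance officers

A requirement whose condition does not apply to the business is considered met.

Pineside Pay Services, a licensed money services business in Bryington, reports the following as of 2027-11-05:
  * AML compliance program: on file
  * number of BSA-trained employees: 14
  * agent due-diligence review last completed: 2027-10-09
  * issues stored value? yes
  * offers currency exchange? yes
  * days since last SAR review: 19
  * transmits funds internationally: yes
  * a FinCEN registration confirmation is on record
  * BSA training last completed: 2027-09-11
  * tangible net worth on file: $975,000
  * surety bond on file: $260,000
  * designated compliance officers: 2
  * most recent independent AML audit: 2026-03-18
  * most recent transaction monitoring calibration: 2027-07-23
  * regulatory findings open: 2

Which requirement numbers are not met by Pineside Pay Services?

8

1. transaction monitoring calibration 105 days ago vs limit 120 → met
2. days since last SAR review 19 ≤ 28 → met
3. BSA-trained employees 14 ≥ 8 → met
4. AML compliance program present → met
5. condition 'offers currency exchange' holds; surety bond $260,000 ≥ $200,000 → met
6. regulatory findings open 2 ≤ 2 → met
7. BSA training 55 days ago vs limit 60 → met
8. independent AML audit 597 days ago vs limit 540 → not met
9. condition 'transmits funds internationally' holds; agent due-diligence review 27 days ago vs limit 30 → met
10. FinCEN registration confirmation present → met
11. condition 'issues stored value' holds; tangible net worth $975,000 ≥ $900,000 → met
12. designated compliance officers 2 ≥ 2 → met
Not met: 8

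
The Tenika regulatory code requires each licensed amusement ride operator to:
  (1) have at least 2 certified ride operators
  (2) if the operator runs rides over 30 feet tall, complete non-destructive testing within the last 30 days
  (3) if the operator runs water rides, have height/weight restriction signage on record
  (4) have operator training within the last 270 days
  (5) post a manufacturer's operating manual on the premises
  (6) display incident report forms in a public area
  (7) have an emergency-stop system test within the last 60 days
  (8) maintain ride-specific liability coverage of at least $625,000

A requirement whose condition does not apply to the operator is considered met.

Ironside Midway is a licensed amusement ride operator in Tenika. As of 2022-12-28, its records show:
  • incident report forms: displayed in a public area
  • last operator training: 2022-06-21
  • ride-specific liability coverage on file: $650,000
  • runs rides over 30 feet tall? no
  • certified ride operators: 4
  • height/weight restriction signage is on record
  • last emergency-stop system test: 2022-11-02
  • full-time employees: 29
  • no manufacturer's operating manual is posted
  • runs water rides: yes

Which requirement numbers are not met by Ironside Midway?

1. certified ride operators 4 ≥ 2 → met
2. condition 'runs rides over 30 feet tall' does not hold → requirement n/a → met
3. condition 'runs water rides' holds; height/weight restriction signage present → met
4. operator training 190 days ago vs limit 270 → met
5. manufacturer's operating manual absent → not met
6. incident report forms present → met
7. emergency-stop system test 56 days ago vs limit 60 → met
8. ride-specific liability coverage $650,000 ≥ $625,000 → met
Not met: 5

5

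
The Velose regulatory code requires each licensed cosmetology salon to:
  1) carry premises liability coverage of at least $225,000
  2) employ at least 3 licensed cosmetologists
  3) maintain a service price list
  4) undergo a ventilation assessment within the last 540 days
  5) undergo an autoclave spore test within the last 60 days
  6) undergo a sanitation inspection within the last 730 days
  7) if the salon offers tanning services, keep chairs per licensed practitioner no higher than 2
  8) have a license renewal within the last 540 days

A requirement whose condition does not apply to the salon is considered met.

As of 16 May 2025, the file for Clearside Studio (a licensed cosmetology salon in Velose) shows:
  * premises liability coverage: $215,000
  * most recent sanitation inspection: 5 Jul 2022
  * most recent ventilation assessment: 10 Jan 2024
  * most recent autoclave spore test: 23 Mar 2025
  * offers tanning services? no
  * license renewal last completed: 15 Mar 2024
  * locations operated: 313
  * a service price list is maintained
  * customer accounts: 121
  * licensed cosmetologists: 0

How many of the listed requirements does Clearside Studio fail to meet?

1. premises liability coverage $215,000 < $225,000 → not met
2. licensed cosmetologists 0 < 3 → not met
3. service price list present → met
4. ventilation assessment 492 days ago vs limit 540 → met
5. autoclave spore test 54 days ago vs limit 60 → met
6. sanitation inspection 1046 days ago vs limit 730 → not met
7. condition 'offers tanning services' does not hold → requirement n/a → met
8. license renewal 427 days ago vs limit 540 → met
Not met: 3 of 8

3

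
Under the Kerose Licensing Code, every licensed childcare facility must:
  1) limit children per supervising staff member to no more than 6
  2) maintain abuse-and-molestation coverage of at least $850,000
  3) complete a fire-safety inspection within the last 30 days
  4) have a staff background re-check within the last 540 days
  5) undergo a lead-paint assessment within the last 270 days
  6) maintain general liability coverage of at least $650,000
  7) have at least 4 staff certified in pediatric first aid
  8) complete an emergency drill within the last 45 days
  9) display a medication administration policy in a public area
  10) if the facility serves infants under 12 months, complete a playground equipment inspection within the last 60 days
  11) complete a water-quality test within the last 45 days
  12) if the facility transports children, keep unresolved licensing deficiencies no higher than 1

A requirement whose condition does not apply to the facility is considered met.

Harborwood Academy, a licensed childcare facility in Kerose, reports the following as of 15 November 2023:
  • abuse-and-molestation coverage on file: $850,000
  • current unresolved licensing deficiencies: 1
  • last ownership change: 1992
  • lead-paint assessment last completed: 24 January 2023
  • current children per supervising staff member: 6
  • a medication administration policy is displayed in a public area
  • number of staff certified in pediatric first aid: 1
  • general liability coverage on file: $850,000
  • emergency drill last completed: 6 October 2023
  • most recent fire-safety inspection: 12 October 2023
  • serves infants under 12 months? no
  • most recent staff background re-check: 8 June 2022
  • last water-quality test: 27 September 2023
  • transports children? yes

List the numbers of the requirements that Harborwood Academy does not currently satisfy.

3, 5, 7, 11

1. children per supervising staff member 6 ≤ 6 → met
2. abuse-and-molestation coverage $850,000 ≥ $850,000 → met
3. fire-safety inspection 34 days ago vs limit 30 → not met
4. staff background re-check 525 days ago vs limit 540 → met
5. lead-paint assessment 295 days ago vs limit 270 → not met
6. general liability coverage $850,000 ≥ $650,000 → met
7. staff certified in pediatric first aid 1 < 4 → not met
8. emergency drill 40 days ago vs limit 45 → met
9. medication administration policy present → met
10. condition 'serves infants under 12 months' does not hold → requirement n/a → met
11. water-quality test 49 days ago vs limit 45 → not met
12. condition 'transports children' holds; unresolved licensing deficiencies 1 ≤ 1 → met
Not met: 3, 5, 7, 11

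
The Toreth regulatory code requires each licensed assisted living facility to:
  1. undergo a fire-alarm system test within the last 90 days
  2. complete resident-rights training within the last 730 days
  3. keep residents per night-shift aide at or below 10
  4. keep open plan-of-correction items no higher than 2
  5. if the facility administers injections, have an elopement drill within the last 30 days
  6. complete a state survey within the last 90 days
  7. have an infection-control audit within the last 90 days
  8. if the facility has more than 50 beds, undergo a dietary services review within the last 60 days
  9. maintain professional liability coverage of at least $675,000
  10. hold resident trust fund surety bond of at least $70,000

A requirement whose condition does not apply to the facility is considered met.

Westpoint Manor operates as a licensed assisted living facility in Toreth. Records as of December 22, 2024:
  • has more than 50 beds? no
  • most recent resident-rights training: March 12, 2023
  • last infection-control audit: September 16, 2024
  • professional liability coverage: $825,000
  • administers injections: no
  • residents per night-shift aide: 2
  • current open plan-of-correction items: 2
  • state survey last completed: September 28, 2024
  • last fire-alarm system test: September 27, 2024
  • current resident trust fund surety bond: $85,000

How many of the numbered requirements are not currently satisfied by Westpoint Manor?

1. fire-alarm system test 86 days ago vs limit 90 → met
2. resident-rights training 651 days ago vs limit 730 → met
3. residents per night-shift aide 2 ≤ 10 → met
4. open plan-of-correction items 2 ≤ 2 → met
5. condition 'administers injections' does not hold → requirement n/a → met
6. state survey 85 days ago vs limit 90 → met
7. infection-control audit 97 days ago vs limit 90 → not met
8. condition 'has more than 50 beds' does not hold → requirement n/a → met
9. professional liability coverage $825,000 ≥ $675,000 → met
10. resident trust fund surety bond $85,000 ≥ $70,000 → met
Not met: 1 of 10

1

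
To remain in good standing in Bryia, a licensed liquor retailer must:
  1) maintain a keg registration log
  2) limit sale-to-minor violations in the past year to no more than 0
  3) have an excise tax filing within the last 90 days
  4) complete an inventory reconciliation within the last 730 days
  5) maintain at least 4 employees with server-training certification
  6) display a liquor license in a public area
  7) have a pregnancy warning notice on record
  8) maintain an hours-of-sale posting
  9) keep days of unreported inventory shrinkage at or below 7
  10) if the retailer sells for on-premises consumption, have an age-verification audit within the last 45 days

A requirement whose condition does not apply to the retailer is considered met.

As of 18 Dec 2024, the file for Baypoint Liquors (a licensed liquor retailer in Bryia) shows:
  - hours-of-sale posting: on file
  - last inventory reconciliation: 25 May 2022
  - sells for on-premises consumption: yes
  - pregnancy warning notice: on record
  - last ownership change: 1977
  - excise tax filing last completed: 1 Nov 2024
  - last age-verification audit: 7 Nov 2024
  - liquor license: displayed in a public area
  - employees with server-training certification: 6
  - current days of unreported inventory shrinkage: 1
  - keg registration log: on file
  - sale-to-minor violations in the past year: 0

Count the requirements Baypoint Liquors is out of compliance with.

1. keg registration log present → met
2. sale-to-minor violations in the past year 0 ≤ 0 → met
3. excise tax filing 47 days ago vs limit 90 → met
4. inventory reconciliation 938 days ago vs limit 730 → not met
5. employees with server-training certification 6 ≥ 4 → met
6. liquor license present → met
7. pregnancy warning notice present → met
8. hours-of-sale posting present → met
9. days of unreported inventory shrinkage 1 ≤ 7 → met
10. condition 'sells for on-premises consumption' holds; age-verification audit 41 days ago vs limit 45 → met
Not met: 1 of 10

1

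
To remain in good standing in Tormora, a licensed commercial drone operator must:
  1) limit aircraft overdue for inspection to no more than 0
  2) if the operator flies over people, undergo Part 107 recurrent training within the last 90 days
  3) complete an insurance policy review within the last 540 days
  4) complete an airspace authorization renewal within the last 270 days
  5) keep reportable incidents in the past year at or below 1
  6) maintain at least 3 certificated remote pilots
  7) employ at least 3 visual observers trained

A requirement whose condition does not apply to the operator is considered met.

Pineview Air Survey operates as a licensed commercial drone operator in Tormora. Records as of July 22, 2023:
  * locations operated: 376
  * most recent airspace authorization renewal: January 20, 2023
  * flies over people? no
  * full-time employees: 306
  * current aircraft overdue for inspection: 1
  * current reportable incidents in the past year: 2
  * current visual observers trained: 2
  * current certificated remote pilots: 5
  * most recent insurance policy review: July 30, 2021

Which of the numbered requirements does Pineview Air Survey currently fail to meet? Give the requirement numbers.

1. aircraft overdue for inspection 1 > 0 → not met
2. condition 'flies over people' does not hold → requirement n/a → met
3. insurance policy review 722 days ago vs limit 540 → not met
4. airspace authorization renewal 183 days ago vs limit 270 → met
5. reportable incidents in the past year 2 > 1 → not met
6. certificated remote pilots 5 ≥ 3 → met
7. visual observers trained 2 < 3 → not met
Not met: 1, 3, 5, 7

1, 3, 5, 7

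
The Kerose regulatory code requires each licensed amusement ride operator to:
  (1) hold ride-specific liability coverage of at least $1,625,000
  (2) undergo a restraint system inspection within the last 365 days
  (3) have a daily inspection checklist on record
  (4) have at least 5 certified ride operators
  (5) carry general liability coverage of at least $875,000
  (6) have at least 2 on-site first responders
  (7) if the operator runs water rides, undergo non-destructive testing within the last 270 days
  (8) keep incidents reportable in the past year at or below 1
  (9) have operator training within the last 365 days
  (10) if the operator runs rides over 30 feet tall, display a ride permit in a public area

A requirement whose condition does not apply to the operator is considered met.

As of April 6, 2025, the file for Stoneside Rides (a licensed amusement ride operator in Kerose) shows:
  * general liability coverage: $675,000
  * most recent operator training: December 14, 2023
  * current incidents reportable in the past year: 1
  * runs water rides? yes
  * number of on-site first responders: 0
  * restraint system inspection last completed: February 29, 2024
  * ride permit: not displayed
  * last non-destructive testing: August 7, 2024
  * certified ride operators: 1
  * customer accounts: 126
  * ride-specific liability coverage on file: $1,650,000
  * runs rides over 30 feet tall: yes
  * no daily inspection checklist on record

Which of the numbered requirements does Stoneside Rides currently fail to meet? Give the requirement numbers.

2, 3, 4, 5, 6, 9, 10

1. ride-specific liability coverage $1,650,000 ≥ $1,625,000 → met
2. restraint system inspection 402 days ago vs limit 365 → not met
3. daily inspection checklist absent → not met
4. certified ride operators 1 < 5 → not met
5. general liability coverage $675,000 < $875,000 → not met
6. on-site first responders 0 < 2 → not met
7. condition 'runs water rides' holds; non-destructive testing 242 days ago vs limit 270 → met
8. incidents reportable in the past year 1 ≤ 1 → met
9. operator training 479 days ago vs limit 365 → not met
10. condition 'runs rides over 30 feet tall' holds; ride permit absent → not met
Not met: 2, 3, 4, 5, 6, 9, 10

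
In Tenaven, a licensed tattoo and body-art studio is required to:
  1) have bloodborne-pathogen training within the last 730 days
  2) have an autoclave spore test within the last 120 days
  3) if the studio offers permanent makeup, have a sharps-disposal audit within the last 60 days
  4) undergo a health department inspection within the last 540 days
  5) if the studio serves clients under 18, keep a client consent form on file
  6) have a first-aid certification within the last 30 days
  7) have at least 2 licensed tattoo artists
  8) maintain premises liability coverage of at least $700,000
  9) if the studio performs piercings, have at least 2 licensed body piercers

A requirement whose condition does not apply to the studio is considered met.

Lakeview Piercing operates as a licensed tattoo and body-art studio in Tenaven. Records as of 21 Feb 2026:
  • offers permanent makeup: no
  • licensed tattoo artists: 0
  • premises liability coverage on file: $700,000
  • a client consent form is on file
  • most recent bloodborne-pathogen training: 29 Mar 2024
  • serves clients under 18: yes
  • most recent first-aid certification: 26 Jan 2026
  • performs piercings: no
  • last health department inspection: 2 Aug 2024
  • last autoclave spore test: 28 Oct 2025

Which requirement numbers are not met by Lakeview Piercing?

1. bloodborne-pathogen training 694 days ago vs limit 730 → met
2. autoclave spore test 116 days ago vs limit 120 → met
3. condition 'offers permanent makeup' does not hold → requirement n/a → met
4. health department inspection 568 days ago vs limit 540 → not met
5. condition 'serves clients under 18' holds; client consent form present → met
6. first-aid certification 26 days ago vs limit 30 → met
7. licensed tattoo artists 0 < 2 → not met
8. premises liability coverage $700,000 ≥ $700,000 → met
9. condition 'performs piercings' does not hold → requirement n/a → met
Not met: 4, 7

4, 7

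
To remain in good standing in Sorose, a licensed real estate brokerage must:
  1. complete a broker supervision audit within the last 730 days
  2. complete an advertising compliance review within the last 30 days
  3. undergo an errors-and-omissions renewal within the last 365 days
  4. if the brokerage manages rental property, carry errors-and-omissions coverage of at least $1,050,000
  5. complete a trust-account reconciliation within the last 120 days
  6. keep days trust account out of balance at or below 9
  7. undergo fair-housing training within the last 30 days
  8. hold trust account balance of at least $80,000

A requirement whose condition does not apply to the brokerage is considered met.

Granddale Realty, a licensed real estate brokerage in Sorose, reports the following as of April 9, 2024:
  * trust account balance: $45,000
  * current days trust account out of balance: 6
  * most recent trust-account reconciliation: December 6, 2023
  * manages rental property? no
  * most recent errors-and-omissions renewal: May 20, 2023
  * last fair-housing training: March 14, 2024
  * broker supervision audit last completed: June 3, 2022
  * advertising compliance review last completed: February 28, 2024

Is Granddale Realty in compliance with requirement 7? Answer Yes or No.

Yes

7. fair-housing training 26 days ago vs limit 30 → met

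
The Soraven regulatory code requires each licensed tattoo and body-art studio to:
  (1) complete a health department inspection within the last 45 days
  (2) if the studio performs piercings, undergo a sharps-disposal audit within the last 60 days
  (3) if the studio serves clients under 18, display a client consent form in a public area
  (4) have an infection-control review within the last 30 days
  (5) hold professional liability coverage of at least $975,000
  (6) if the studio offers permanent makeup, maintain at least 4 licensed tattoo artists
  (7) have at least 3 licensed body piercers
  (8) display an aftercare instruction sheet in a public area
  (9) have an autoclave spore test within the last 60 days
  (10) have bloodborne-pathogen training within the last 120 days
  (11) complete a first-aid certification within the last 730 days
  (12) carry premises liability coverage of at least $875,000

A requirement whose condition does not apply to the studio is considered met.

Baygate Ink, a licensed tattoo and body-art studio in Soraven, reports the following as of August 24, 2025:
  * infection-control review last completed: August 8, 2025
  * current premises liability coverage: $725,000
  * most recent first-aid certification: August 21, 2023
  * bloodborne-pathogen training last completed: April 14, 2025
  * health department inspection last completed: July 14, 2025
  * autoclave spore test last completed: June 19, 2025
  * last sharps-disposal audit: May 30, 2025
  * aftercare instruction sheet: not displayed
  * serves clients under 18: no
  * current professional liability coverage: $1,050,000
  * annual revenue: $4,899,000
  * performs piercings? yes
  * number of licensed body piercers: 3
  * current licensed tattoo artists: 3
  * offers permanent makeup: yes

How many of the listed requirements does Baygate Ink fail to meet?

1. health department inspection 41 days ago vs limit 45 → met
2. condition 'performs piercings' holds; sharps-disposal audit 86 days ago vs limit 60 → not met
3. condition 'serves clients under 18' does not hold → requirement n/a → met
4. infection-control review 16 days ago vs limit 30 → met
5. professional liability coverage $1,050,000 ≥ $975,000 → met
6. condition 'offers permanent makeup' holds; licensed tattoo artists 3 < 4 → not met
7. licensed body piercers 3 ≥ 3 → met
8. aftercare instruction sheet absent → not met
9. autoclave spore test 66 days ago vs limit 60 → not met
10. bloodborne-pathogen training 132 days ago vs limit 120 → not met
11. first-aid certification 734 days ago vs limit 730 → not met
12. premises liability coverage $725,000 < $875,000 → not met
Not met: 7 of 12

7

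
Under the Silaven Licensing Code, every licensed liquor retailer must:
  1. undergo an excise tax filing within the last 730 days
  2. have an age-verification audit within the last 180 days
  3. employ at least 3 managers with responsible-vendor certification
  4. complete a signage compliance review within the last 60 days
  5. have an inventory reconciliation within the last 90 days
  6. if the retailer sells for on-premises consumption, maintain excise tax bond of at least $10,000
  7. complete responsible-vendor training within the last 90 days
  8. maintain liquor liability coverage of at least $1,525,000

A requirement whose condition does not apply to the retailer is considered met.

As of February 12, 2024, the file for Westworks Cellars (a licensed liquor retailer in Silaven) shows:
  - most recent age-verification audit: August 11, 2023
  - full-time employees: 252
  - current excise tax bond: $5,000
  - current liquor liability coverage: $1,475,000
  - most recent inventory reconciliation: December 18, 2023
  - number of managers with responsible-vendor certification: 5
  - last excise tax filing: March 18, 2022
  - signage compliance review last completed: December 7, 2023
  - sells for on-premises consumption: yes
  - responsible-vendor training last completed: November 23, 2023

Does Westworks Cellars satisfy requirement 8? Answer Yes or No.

8. liquor liability coverage $1,475,000 < $1,525,000 → not met

No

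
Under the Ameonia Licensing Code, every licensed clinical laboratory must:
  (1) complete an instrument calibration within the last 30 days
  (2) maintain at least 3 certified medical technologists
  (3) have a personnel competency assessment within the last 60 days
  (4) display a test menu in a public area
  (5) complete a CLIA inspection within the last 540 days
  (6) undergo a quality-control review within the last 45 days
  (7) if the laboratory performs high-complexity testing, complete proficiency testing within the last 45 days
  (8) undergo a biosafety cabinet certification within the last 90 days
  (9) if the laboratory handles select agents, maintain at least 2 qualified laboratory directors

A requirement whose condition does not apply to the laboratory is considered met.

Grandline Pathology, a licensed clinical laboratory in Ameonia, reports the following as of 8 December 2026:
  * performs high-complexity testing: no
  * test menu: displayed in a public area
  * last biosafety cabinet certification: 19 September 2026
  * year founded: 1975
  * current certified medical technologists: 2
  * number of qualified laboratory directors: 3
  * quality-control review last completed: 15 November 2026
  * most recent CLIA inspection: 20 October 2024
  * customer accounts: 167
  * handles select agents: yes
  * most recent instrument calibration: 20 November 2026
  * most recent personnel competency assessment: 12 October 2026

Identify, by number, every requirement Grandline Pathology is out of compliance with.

1. instrument calibration 18 days ago vs limit 30 → met
2. certified medical technologists 2 < 3 → not met
3. personnel competency assessment 57 days ago vs limit 60 → met
4. test menu present → met
5. CLIA inspection 779 days ago vs limit 540 → not met
6. quality-control review 23 days ago vs limit 45 → met
7. condition 'performs high-complexity testing' does not hold → requirement n/a → met
8. biosafety cabinet certification 80 days ago vs limit 90 → met
9. condition 'handles select agents' holds; qualified laboratory directors 3 ≥ 2 → met
Not met: 2, 5

2, 5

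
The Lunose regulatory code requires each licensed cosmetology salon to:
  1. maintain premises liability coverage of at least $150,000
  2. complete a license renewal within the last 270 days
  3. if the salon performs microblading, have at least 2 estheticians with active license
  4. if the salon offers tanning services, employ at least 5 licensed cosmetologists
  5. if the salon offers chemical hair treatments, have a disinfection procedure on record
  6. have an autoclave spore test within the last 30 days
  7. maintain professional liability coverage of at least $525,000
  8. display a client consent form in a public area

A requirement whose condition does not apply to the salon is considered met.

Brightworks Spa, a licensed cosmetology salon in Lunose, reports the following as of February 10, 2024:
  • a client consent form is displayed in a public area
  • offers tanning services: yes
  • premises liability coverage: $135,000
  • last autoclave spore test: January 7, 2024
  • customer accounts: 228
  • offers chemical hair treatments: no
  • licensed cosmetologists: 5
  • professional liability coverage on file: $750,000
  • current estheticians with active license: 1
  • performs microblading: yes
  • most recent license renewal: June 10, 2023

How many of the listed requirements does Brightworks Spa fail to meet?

3

1. premises liability coverage $135,000 < $150,000 → not met
2. license renewal 245 days ago vs limit 270 → met
3. condition 'performs microblading' holds; estheticians with active license 1 < 2 → not met
4. condition 'offers tanning services' holds; licensed cosmetologists 5 ≥ 5 → met
5. condition 'offers chemical hair treatments' does not hold → requirement n/a → met
6. autoclave spore test 34 days ago vs limit 30 → not met
7. professional liability coverage $750,000 ≥ $525,000 → met
8. client consent form present → met
Not met: 3 of 8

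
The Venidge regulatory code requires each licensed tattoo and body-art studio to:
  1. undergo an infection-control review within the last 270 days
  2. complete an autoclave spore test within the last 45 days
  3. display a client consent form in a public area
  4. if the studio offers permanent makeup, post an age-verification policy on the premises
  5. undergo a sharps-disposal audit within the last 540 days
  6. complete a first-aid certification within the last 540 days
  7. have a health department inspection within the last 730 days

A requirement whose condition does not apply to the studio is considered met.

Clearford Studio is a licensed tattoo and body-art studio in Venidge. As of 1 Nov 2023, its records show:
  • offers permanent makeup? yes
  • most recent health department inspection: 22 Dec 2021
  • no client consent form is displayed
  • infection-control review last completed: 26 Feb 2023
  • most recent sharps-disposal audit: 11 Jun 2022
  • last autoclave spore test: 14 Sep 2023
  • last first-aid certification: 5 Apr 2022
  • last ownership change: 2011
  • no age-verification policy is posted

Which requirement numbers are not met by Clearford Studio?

2, 3, 4, 6

1. infection-control review 248 days ago vs limit 270 → met
2. autoclave spore test 48 days ago vs limit 45 → not met
3. client consent form absent → not met
4. condition 'offers permanent makeup' holds; age-verification policy absent → not met
5. sharps-disposal audit 508 days ago vs limit 540 → met
6. first-aid certification 575 days ago vs limit 540 → not met
7. health department inspection 679 days ago vs limit 730 → met
Not met: 2, 3, 4, 6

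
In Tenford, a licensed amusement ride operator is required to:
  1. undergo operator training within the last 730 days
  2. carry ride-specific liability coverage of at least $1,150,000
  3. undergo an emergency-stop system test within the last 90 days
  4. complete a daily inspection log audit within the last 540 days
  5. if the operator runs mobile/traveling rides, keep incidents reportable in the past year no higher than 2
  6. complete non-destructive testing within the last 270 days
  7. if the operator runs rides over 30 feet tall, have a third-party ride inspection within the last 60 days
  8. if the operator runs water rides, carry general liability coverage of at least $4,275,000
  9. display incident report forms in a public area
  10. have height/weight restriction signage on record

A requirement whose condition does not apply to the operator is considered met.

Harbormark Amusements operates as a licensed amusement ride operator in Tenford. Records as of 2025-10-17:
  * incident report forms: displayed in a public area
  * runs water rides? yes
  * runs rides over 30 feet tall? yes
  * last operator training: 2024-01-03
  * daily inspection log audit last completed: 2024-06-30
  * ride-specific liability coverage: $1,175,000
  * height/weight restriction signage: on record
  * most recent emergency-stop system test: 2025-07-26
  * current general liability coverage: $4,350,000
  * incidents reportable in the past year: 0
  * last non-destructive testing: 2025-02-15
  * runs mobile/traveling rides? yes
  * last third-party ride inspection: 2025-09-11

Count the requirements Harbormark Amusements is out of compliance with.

1. operator training 653 days ago vs limit 730 → met
2. ride-specific liability coverage $1,175,000 ≥ $1,150,000 → met
3. emergency-stop system test 83 days ago vs limit 90 → met
4. daily inspection log audit 474 days ago vs limit 540 → met
5. condition 'runs mobile/traveling rides' holds; incidents reportable in the past year 0 ≤ 2 → met
6. non-destructive testing 244 days ago vs limit 270 → met
7. condition 'runs rides over 30 feet tall' holds; third-party ride inspection 36 days ago vs limit 60 → met
8. condition 'runs water rides' holds; general liability coverage $4,350,000 ≥ $4,275,000 → met
9. incident report forms present → met
10. height/weight restriction signage present → met
Not met: 0 of 10

0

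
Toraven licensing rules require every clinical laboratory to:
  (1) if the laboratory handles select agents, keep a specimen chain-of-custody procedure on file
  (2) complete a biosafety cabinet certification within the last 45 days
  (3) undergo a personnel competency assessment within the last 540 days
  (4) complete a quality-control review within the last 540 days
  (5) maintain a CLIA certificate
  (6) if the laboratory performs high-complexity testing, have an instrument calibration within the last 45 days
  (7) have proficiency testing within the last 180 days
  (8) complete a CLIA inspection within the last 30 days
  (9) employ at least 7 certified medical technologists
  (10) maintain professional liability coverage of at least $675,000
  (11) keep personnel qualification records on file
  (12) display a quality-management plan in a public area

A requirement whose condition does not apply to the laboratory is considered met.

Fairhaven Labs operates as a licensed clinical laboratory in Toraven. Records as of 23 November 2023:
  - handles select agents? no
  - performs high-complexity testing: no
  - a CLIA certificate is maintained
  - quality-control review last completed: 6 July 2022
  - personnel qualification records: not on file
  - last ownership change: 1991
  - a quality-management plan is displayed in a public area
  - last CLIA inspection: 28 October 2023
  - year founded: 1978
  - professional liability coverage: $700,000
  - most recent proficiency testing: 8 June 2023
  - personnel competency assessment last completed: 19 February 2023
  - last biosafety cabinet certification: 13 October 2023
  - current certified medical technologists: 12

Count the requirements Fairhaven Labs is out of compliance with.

1

1. condition 'handles select agents' does not hold → requirement n/a → met
2. biosafety cabinet certification 41 days ago vs limit 45 → met
3. personnel competency assessment 277 days ago vs limit 540 → met
4. quality-control review 505 days ago vs limit 540 → met
5. CLIA certificate present → met
6. condition 'performs high-complexity testing' does not hold → requirement n/a → met
7. proficiency testing 168 days ago vs limit 180 → met
8. CLIA inspection 26 days ago vs limit 30 → met
9. certified medical technologists 12 ≥ 7 → met
10. professional liability coverage $700,000 ≥ $675,000 → met
11. personnel qualification records absent → not met
12. quality-management plan present → met
Not met: 1 of 12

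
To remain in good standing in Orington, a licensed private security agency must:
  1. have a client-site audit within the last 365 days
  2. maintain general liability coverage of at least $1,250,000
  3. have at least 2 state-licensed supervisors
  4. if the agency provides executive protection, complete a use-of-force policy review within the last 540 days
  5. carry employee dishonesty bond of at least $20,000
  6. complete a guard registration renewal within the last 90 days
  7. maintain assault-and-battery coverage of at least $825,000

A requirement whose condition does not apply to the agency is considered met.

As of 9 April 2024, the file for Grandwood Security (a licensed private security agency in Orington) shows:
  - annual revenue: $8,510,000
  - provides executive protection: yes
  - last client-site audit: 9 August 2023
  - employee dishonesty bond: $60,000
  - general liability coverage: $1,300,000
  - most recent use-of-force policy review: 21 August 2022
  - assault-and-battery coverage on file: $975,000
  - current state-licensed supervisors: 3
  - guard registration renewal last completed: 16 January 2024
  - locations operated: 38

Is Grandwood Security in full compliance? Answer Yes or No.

1. client-site audit 244 days ago vs limit 365 → met
2. general liability coverage $1,300,000 ≥ $1,250,000 → met
3. state-licensed supervisors 3 ≥ 2 → met
4. condition 'provides executive protection' holds; use-of-force policy review 597 days ago vs limit 540 → not met
5. employee dishonesty bond $60,000 ≥ $20,000 → met
6. guard registration renewal 84 days ago vs limit 90 → met
7. assault-and-battery coverage $975,000 ≥ $825,000 → met
Not met: 4

No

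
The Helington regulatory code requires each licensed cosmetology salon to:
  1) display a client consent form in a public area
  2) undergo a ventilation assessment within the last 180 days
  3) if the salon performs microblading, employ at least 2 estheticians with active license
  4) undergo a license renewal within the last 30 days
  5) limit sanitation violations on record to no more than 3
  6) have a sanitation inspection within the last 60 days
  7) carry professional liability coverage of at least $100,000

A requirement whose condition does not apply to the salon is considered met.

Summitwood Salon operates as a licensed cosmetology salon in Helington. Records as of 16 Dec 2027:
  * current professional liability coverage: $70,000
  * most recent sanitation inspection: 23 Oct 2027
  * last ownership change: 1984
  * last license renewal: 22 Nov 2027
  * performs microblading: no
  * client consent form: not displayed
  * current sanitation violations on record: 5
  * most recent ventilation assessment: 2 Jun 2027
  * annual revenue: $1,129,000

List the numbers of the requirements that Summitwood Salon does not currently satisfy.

1. client consent form absent → not met
2. ventilation assessment 197 days ago vs limit 180 → not met
3. condition 'performs microblading' does not hold → requirement n/a → met
4. license renewal 24 days ago vs limit 30 → met
5. sanitation violations on record 5 > 3 → not met
6. sanitation inspection 54 days ago vs limit 60 → met
7. professional liability coverage $70,000 < $100,000 → not met
Not met: 1, 2, 5, 7

1, 2, 5, 7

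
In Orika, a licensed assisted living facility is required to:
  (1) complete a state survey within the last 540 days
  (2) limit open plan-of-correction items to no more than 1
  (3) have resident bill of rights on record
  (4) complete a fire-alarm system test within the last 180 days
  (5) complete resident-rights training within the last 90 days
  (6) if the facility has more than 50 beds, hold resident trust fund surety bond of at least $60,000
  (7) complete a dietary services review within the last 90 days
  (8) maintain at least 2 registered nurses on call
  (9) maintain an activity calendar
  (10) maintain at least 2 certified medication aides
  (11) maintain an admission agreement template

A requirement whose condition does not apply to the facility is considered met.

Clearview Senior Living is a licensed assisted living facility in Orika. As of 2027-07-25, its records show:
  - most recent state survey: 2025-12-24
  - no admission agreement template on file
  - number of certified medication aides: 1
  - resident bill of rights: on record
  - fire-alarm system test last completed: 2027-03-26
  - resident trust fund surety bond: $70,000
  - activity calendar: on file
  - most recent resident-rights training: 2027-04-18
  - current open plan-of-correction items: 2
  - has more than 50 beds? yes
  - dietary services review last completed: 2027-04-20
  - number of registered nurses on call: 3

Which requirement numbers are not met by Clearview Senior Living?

1, 2, 5, 7, 10, 11

1. state survey 578 days ago vs limit 540 → not met
2. open plan-of-correction items 2 > 1 → not met
3. resident bill of rights present → met
4. fire-alarm system test 121 days ago vs limit 180 → met
5. resident-rights training 98 days ago vs limit 90 → not met
6. condition 'has more than 50 beds' holds; resident trust fund surety bond $70,000 ≥ $60,000 → met
7. dietary services review 96 days ago vs limit 90 → not met
8. registered nurses on call 3 ≥ 2 → met
9. activity calendar present → met
10. certified medication aides 1 < 2 → not met
11. admission agreement template absent → not met
Not met: 1, 2, 5, 7, 10, 11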